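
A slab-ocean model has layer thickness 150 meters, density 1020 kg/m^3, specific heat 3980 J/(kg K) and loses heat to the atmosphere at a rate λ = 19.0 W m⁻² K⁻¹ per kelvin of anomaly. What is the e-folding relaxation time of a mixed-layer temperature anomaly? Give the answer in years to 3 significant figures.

1.02 years

Areal heat capacity C = ρ c_p D = 1020 × 3980 × 150 = 6.09×10^8 J/(m²·K).
Relaxation time τ = C / λ = 6.09×10^8 / 19.0 = 3.20×10^7 s.
In years: 3.20×10^7 s / (3.156×10^7 s/year) = 1.02 years.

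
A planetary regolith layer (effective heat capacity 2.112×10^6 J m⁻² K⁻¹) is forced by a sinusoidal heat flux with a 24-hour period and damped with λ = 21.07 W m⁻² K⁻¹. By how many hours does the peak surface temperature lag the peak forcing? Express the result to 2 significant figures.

5.5 hours

Areal heat capacity C = 2.112×10^6 J m⁻² K⁻¹ (given).
ω = 2π / 86400 s = 7.27×10^-5 s⁻¹.
Phase lag φ = arctan(Cω/λ) = arctan(154/21.07) = 1.43 rad.
Time lag = φ / ω = 1.43 / 7.27×10^-5 = 19700 s = 5.48 hours.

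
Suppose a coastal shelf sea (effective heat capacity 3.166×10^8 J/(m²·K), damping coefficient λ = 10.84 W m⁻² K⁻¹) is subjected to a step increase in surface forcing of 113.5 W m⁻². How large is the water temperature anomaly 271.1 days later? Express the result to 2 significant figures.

Areal heat capacity C = 3.166×10^8 J/(m²·K) (given).
τ = C / λ = 3.17×10^8 / 10.84 = 2.92×10^7 s.
Equilibrium anomaly ΔT_eq = F / λ = 113.5 / 10.84 = 10.5 K.
t = 271.1 days = 2.34×10^7 s, so t/τ = 0.802.
ΔT(t) = ΔT_eq (1 − e^(−t/τ)) = 10.5 × (1 − e^−0.802) = 5.78 K.

5.8 K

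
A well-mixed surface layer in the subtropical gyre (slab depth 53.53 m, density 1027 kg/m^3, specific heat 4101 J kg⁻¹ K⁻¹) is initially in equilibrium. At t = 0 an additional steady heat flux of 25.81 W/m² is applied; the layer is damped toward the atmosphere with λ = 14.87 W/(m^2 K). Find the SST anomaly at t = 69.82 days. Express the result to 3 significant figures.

0.570 K

Areal heat capacity C = ρ c_p D = 1027 × 4101 × 53.53 = 2.25×10^8 J/(m²·K).
τ = C / λ = 2.25×10^8 / 14.87 = 1.52×10^7 s.
Equilibrium anomaly ΔT_eq = F / λ = 25.81 / 14.87 = 1.74 K.
t = 69.82 days = 6.03×10^6 s, so t/τ = 0.398.
ΔT(t) = ΔT_eq (1 − e^(−t/τ)) = 1.74 × (1 − e^−0.398) = 0.570 K.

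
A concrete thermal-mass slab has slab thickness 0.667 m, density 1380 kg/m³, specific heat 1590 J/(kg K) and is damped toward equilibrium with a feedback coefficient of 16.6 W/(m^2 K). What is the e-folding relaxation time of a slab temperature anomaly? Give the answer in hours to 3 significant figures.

24.5 hours

Areal heat capacity C = ρ c_p D = 1380 × 1590 × 0.667 = 1.46×10^6 J m⁻² K⁻¹.
Relaxation time τ = C / λ = 1.46×10^6 / 16.6 = 88200 s.
In hours: 88200 s / (3600 s/hour) = 24.5 hours.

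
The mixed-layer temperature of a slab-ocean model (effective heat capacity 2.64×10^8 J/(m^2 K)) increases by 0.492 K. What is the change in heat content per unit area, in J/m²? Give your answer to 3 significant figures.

1.30×10^8

Areal heat capacity C = 2.64×10^8 J/(m^2 K) (given).
ΔQ = C ΔT = 2.64×10^8 × 0.492 = 1.30×10^8 J/m².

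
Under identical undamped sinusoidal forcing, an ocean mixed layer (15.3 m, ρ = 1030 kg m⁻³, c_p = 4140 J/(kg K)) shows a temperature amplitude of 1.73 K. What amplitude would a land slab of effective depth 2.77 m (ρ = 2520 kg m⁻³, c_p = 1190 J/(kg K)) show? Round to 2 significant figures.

14 K

C_ocean = 6.52×10^7 J/(m²·K); C_land = 8.31×10^6 J/(m²·K).
A ∝ 1/C ⇒ A_land = A_ocean × C_ocean/C_land = 1.73 × 7.85 = 13.6 K.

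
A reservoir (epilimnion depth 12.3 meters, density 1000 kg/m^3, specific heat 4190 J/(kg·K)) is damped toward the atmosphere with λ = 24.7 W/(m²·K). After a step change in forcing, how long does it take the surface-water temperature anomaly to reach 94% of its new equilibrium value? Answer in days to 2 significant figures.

68 days

Areal heat capacity C = ρ c_p D = 1000 × 4190 × 12.3 = 5.15×10^7 J/(m²·K).
τ = C / λ = 5.15×10^7 / 24.7 = 2.09×10^6 s.
Fraction reached: 1 − e^(−t/τ) = 0.94 ⇒ t = −τ ln(1 − 0.94) = τ × 2.81.
t = 5.87×10^6 s = 67.9 days.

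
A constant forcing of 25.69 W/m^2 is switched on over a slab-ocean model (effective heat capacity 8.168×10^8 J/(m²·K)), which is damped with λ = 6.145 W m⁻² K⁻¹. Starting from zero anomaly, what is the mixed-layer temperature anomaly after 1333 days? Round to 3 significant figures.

Areal heat capacity C = 8.168×10^8 J/(m²·K) (given).
τ = C / λ = 8.17×10^8 / 6.145 = 1.33×10^8 s.
Equilibrium anomaly ΔT_eq = F / λ = 25.69 / 6.145 = 4.18 K.
t = 1333 days = 1.15×10^8 s, so t/τ = 0.866.
ΔT(t) = ΔT_eq (1 − e^(−t/τ)) = 4.18 × (1 − e^−0.866) = 2.42 K.

2.42 K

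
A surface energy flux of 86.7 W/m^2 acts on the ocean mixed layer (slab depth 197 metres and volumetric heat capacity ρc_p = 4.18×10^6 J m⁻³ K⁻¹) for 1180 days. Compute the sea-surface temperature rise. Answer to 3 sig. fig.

Areal heat capacity C = ρc_p × D = 4.18×10^6 × 197 = 8.23×10^8 J/(m²·K).
Net heat input Q = F Δt = 86.7 × (1180 days × 86400 s/day) = 8.84×10^9 J/m².
ΔT = Q / C = 8.84×10^9 / 8.23×10^8 = 10.7 K.

10.7 K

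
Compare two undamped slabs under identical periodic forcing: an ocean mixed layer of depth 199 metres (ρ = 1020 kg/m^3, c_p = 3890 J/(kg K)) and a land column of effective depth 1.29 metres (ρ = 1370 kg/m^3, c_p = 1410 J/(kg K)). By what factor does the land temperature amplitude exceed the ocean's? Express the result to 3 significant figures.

C_ocean = 1020 × 3890 × 199 = 7.90×10^8 J/(m²·K).
C_land = 1370 × 1410 × 1.29 = 2.49×10^6 J/(m²·K).
Undamped amplitude ∝ 1/C, so A_land/A_ocean = C_ocean/C_land = 317.

317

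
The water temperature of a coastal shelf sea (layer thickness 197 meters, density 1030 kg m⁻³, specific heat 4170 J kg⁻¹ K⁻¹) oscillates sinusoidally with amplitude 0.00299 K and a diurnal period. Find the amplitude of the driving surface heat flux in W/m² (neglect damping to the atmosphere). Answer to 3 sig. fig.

Areal heat capacity C = ρ c_p D = 1030 × 4170 × 197 = 8.46×10^8 J/(m^2 K).
ω = 2π / 86400 s = 7.27×10^-5 s⁻¹.
Cω = 8.46×10^8 × 7.27×10^-5 = 61500 W/(m²·K).
F₀ = A × Cω = 0.00299 × 61500 = 184 W/m².

184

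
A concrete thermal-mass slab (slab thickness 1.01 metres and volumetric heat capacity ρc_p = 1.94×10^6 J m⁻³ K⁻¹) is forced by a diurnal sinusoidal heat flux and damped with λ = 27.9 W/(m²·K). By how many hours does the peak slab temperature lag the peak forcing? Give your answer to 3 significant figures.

5.26 hours

Areal heat capacity C = ρc_p × D = 1.94×10^6 × 1.01 = 1.96×10^6 J/(m²·K).
ω = 2π / 86400 s = 7.27×10^-5 s⁻¹.
Phase lag φ = arctan(Cω/λ) = arctan(142/27.9) = 1.38 rad.
Time lag = φ / ω = 1.38 / 7.27×10^-5 = 18900 s = 5.26 hours.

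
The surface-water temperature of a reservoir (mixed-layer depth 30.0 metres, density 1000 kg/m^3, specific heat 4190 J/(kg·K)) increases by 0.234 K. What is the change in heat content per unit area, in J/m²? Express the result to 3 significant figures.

2.94×10^7

Areal heat capacity C = ρ c_p D = 1000 × 4190 × 30.0 = 1.26×10^8 J m⁻² K⁻¹.
ΔQ = C ΔT = 1.26×10^8 × 0.234 = 2.94×10^7 J/m².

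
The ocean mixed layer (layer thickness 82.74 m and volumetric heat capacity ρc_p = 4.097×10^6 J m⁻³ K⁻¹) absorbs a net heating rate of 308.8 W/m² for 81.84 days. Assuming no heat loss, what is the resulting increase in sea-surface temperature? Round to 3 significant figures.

Areal heat capacity C = ρc_p × D = 4.097×10^6 × 82.74 = 3.39×10^8 J/(m^2 K).
Net heat input Q = F Δt = 308.8 × (81.84 days × 86400 s/day) = 2.18×10^9 J/m².
ΔT = Q / C = 2.18×10^9 / 3.39×10^8 = 6.44 K.

6.44 K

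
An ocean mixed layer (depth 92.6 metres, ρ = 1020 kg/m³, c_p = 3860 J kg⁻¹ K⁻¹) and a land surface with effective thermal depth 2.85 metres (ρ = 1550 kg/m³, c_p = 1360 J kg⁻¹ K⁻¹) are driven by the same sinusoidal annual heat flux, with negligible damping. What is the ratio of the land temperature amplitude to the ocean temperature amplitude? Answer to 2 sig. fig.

C_ocean = 1020 × 3860 × 92.6 = 3.65×10^8 J/(m²·K).
C_land = 1550 × 1360 × 2.85 = 6.01×10^6 J/(m²·K).
Undamped amplitude ∝ 1/C, so A_land/A_ocean = C_ocean/C_land = 60.7.

61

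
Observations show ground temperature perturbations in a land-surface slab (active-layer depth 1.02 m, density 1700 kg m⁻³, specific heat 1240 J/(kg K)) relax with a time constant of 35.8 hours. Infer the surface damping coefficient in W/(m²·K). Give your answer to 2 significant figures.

Areal heat capacity C = ρ c_p D = 1700 × 1240 × 1.02 = 2.15×10^6 J m⁻² K⁻¹.
τ = 35.8 hours = 1.29×10^5 s.
λ = C / τ = 2.15×10^6 / 1.29×10^5 = 16.7 W/(m²·K).

17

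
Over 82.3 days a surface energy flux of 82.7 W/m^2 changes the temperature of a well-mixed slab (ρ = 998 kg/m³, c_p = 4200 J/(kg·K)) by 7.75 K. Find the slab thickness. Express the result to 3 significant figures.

Heat input Q = F Δt = 82.7 × 7.11×10^6 s = 5.88×10^8 J/m².
Required areal heat capacity C = Q / ΔT = 7.59×10^7 J/(m²·K).
Depth D = C / (ρ c_p) = 7.59×10^7 / (998 × 4200) = 18.1 m.

18.1 m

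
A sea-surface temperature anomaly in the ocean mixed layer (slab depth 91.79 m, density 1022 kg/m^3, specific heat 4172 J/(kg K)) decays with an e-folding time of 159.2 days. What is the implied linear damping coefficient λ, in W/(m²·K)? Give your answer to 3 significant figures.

28.5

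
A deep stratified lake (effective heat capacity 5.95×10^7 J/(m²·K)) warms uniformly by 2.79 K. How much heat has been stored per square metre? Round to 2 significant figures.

1.7×10^8

Areal heat capacity C = 5.95×10^7 J/(m²·K) (given).
ΔQ = C ΔT = 5.95×10^7 × 2.79 = 1.66×10^8 J/m².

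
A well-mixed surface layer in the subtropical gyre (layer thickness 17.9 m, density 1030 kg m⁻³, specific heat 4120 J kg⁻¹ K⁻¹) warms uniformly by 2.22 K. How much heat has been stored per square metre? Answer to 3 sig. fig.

Areal heat capacity C = ρ c_p D = 1030 × 4120 × 17.9 = 7.60×10^7 J/(m^2 K).
ΔQ = C ΔT = 7.60×10^7 × 2.22 = 1.69×10^8 J/m².

1.69×10^8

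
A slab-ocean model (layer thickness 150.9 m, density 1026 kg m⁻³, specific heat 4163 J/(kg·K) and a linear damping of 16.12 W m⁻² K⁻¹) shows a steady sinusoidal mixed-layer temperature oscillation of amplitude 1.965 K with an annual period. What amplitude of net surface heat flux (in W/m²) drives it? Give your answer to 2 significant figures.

250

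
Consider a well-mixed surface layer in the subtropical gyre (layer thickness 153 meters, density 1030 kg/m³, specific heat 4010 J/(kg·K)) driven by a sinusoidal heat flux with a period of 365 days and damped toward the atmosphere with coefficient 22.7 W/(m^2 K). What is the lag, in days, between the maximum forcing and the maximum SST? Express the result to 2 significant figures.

81 days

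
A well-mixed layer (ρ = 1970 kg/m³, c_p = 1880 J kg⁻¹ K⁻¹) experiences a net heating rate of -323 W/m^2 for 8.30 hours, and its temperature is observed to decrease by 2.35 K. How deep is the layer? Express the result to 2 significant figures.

1.1 m

Heat input Q = F Δt = -323 × 29900 s = -9.65×10^6 J/m².
Required areal heat capacity C = Q / ΔT = 4.11×10^6 J/(m²·K).
Depth D = C / (ρ c_p) = 4.11×10^6 / (1970 × 1880) = 1.11 m.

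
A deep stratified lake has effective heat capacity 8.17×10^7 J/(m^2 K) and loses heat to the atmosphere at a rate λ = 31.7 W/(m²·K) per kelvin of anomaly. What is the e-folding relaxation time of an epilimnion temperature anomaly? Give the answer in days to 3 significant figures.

Areal heat capacity C = 8.17×10^7 J/(m^2 K) (given).
Relaxation time τ = C / λ = 8.17×10^7 / 31.7 = 2.58×10^6 s.
In days: 2.58×10^6 s / (86400 s/day) = 29.8 days.

29.8 days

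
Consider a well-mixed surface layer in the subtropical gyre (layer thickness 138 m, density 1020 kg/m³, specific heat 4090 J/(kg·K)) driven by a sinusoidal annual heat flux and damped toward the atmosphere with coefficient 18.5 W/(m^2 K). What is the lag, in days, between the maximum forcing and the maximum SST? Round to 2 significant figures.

82 days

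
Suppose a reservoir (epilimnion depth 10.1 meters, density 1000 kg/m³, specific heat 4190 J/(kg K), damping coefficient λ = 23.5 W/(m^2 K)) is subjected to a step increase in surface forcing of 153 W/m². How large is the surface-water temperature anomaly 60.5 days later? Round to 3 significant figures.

6.15 K

Areal heat capacity C = ρ c_p D = 1000 × 4190 × 10.1 = 4.23×10^7 J/(m^2 K).
τ = C / λ = 4.23×10^7 / 23.5 = 1.80×10^6 s.
Equilibrium anomaly ΔT_eq = F / λ = 153 / 23.5 = 6.51 K.
t = 60.5 days = 5.23×10^6 s, so t/τ = 2.90.
ΔT(t) = ΔT_eq (1 − e^(−t/τ)) = 6.51 × (1 − e^−2.90) = 6.15 K.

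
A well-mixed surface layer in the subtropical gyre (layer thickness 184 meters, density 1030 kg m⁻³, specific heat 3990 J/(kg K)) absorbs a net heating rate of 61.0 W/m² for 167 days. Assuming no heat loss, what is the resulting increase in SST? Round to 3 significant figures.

Areal heat capacity C = ρ c_p D = 1030 × 3990 × 184 = 7.56×10^8 J m⁻² K⁻¹.
Net heat input Q = F Δt = 61.0 × (167 days × 86400 s/day) = 8.80×10^8 J/m².
ΔT = Q / C = 8.80×10^8 / 7.56×10^8 = 1.16 K.

1.16 K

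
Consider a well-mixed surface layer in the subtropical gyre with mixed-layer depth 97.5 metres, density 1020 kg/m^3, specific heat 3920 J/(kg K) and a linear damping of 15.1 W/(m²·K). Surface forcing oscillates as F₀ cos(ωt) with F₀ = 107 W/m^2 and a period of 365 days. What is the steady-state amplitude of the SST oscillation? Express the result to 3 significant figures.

1.35 K

Areal heat capacity C = ρ c_p D = 1020 × 3920 × 97.5 = 3.90×10^8 J/(m²·K).
Angular frequency ω = 2π / T = 2π / 3.15×10^7 s = 1.99×10^-7 s⁻¹.
√((Cω)² + λ²) = √((77.7)² + 15.1²) = 79.1 W/(m²·K).
Amplitude A = F₀ / √((Cω)²+λ²) = 107 / 79.1 = 1.35 K.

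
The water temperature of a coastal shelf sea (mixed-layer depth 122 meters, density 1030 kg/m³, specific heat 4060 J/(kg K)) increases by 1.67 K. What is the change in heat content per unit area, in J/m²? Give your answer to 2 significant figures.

8.5×10^8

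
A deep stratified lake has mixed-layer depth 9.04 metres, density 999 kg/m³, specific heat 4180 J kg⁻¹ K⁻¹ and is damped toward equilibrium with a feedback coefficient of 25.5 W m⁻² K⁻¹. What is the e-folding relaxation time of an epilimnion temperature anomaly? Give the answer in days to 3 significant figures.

Areal heat capacity C = ρ c_p D = 999 × 4180 × 9.04 = 3.77×10^7 J/(m²·K).
Relaxation time τ = C / λ = 3.77×10^7 / 25.5 = 1.48×10^6 s.
In days: 1.48×10^6 s / (86400 s/day) = 17.1 days.

17.1 days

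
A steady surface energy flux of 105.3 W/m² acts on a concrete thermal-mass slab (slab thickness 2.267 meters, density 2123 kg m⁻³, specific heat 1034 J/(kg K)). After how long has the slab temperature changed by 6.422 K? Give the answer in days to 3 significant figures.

Areal heat capacity C = ρ c_p D = 2123 × 1034 × 2.267 = 4.98×10^6 J m⁻² K⁻¹.
Time required: Δt = C ΔT / F = 4.98×10^6 × 6.422 / 105.3 = 3.04×10^5 s.
In days: 3.04×10^5 s / (86400 s/day) = 3.51 days.

3.51 days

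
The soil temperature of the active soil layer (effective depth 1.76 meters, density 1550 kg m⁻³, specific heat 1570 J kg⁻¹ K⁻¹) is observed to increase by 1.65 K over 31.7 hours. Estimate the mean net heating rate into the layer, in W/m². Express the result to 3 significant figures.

61.9

Areal heat capacity C = ρ c_p D = 1550 × 1570 × 1.76 = 4.28×10^6 J/(m²·K).
Required heat per unit area: Q = C ΔT = 4.28×10^6 × 1.65 = 7.07×10^6 J/m².
Flux F = Q / Δt = 7.07×10^6 / 1.14×10^5 s = 61.9 W/m².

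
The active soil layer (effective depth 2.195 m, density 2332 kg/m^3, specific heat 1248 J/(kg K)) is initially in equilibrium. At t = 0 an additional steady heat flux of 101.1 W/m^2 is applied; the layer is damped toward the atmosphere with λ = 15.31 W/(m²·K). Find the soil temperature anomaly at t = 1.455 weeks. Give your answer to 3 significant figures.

Areal heat capacity C = ρ c_p D = 2332 × 1248 × 2.195 = 6.39×10^6 J/(m²·K).
τ = C / λ = 6.39×10^6 / 15.31 = 4.17×10^5 s.
Equilibrium anomaly ΔT_eq = F / λ = 101.1 / 15.31 = 6.60 K.
t = 1.455 weeks = 8.80×10^5 s, so t/τ = 2.11.
ΔT(t) = ΔT_eq (1 − e^(−t/τ)) = 6.60 × (1 − e^−2.11) = 5.80 K.

5.80 K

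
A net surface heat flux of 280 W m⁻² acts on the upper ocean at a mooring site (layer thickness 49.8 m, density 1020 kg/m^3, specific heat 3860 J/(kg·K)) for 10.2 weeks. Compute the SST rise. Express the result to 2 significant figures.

Areal heat capacity C = ρ c_p D = 1020 × 3860 × 49.8 = 1.96×10^8 J/(m²·K).
Net heat input Q = F Δt = 280 × (10.2 weeks × 6.048×10^5 s/week) = 1.73×10^9 J/m².
ΔT = Q / C = 1.73×10^9 / 1.96×10^8 = 8.81 K.

8.8 K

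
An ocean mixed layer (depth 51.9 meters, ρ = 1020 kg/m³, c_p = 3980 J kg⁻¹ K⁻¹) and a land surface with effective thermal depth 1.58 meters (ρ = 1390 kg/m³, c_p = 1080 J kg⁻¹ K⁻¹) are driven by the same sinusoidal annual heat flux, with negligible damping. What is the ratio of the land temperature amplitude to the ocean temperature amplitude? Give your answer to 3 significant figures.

88.8

C_ocean = 1020 × 3980 × 51.9 = 2.11×10^8 J/(m²·K).
C_land = 1390 × 1080 × 1.58 = 2.37×10^6 J/(m²·K).
Undamped amplitude ∝ 1/C, so A_land/A_ocean = C_ocean/C_land = 88.8.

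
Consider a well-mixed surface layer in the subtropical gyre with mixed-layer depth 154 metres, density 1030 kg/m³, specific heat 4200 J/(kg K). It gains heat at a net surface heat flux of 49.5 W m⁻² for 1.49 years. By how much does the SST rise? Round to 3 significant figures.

3.49 K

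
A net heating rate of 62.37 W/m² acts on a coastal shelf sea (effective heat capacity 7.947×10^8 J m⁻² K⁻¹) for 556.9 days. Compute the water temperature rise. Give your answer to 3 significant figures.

Areal heat capacity C = 7.947×10^8 J m⁻² K⁻¹ (given).
Net heat input Q = F Δt = 62.37 × (556.9 days × 86400 s/day) = 3.00×10^9 J/m².
ΔT = Q / C = 3.00×10^9 / 7.95×10^8 = 3.78 K.

3.78 K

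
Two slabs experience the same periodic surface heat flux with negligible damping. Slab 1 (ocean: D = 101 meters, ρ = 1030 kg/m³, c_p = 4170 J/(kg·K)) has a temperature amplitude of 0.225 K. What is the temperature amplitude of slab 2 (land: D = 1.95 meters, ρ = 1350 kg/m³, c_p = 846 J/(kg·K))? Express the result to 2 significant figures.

C_ocean = 4.34×10^8 J/(m²·K); C_land = 2.23×10^6 J/(m²·K).
A ∝ 1/C ⇒ A_land = A_ocean × C_ocean/C_land = 0.225 × 195 = 43.8 K.

44 K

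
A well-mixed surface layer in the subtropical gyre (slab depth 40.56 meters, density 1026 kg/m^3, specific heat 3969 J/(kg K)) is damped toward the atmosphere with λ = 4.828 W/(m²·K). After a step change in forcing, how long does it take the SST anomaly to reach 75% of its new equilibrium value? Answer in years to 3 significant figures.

1.50 years

Areal heat capacity C = ρ c_p D = 1026 × 3969 × 40.56 = 1.65×10^8 J/(m^2 K).
τ = C / λ = 1.65×10^8 / 4.828 = 3.42×10^7 s.
Fraction reached: 1 − e^(−t/τ) = 0.75 ⇒ t = −τ ln(1 − 0.75) = τ × 1.39.
t = 4.74×10^7 s = 1.50 years.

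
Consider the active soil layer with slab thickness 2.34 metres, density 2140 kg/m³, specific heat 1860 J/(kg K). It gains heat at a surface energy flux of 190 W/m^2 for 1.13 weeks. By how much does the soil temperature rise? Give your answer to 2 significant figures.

14 K

Areal heat capacity C = ρ c_p D = 2140 × 1860 × 2.34 = 9.31×10^6 J m⁻² K⁻¹.
Net heat input Q = F Δt = 190 × (1.13 weeks × 6.048×10^5 s/week) = 1.30×10^8 J/m².
ΔT = Q / C = 1.30×10^8 / 9.31×10^6 = 13.9 K.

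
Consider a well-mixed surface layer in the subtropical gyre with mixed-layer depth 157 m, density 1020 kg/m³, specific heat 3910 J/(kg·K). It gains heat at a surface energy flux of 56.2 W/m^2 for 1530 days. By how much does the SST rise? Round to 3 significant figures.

11.9 K

Areal heat capacity C = ρ c_p D = 1020 × 3910 × 157 = 6.26×10^8 J/(m²·K).
Net heat input Q = F Δt = 56.2 × (1530 days × 86400 s/day) = 7.43×10^9 J/m².
ΔT = Q / C = 7.43×10^9 / 6.26×10^8 = 11.9 K.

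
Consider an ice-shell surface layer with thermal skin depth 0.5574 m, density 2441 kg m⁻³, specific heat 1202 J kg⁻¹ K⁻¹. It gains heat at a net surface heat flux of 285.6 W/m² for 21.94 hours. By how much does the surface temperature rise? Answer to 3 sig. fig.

Areal heat capacity C = ρ c_p D = 2441 × 1202 × 0.5574 = 1.64×10^6 J/(m^2 K).
Net heat input Q = F Δt = 285.6 × (21.94 hours × 3600 s/hour) = 2.26×10^7 J/m².
ΔT = Q / C = 2.26×10^7 / 1.64×10^6 = 13.8 K.

13.8 K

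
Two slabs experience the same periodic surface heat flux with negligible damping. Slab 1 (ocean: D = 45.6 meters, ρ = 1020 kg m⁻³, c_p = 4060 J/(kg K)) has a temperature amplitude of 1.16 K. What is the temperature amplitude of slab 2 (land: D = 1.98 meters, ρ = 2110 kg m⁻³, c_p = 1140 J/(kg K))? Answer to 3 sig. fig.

C_ocean = 1.89×10^8 J/(m²·K); C_land = 4.76×10^6 J/(m²·K).
A ∝ 1/C ⇒ A_land = A_ocean × C_ocean/C_land = 1.16 × 39.6 = 46.0 K.

46.0 K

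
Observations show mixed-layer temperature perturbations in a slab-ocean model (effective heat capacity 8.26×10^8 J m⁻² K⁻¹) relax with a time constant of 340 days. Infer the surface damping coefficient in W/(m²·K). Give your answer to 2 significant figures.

28

Areal heat capacity C = 8.26×10^8 J m⁻² K⁻¹ (given).
τ = 340 days = 2.94×10^7 s.
λ = C / τ = 8.26×10^8 / 2.94×10^7 = 28.1 W/(m²·K).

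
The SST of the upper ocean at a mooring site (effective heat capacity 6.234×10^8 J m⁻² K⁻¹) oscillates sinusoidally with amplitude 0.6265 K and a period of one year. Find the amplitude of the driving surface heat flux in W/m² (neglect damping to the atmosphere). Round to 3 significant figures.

Areal heat capacity C = 6.234×10^8 J m⁻² K⁻¹ (given).
ω = 2π / 3.15×10^7 s = 1.99×10^-7 s⁻¹.
Cω = 6.23×10^8 × 1.99×10^-7 = 124 W/(m²·K).
F₀ = A × Cω = 0.6265 × 124 = 77.8 W/m².

77.8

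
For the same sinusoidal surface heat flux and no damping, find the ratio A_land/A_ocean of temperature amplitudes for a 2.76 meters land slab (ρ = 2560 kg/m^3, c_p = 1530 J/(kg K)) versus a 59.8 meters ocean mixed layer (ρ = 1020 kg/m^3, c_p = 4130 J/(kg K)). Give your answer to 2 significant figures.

C_ocean = 1020 × 4130 × 59.8 = 2.52×10^8 J/(m²·K).
C_land = 2560 × 1530 × 2.76 = 1.08×10^7 J/(m²·K).
Undamped amplitude ∝ 1/C, so A_land/A_ocean = C_ocean/C_land = 23.3.

23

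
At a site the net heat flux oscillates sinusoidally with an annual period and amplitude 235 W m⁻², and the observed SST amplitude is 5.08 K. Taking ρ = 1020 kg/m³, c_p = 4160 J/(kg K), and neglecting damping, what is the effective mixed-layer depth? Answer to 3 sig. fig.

ω = 2π / 3.15×10^7 s = 1.99×10^-7 s⁻¹.
Required C = F₀ / (A ω) = 235 / (5.08 × 1.99×10^-7) = 2.32×10^8 J/(m²·K).
D = C / (ρ c_p) = 2.32×10^8 / (1020 × 4160) = 54.7 m.

54.7 m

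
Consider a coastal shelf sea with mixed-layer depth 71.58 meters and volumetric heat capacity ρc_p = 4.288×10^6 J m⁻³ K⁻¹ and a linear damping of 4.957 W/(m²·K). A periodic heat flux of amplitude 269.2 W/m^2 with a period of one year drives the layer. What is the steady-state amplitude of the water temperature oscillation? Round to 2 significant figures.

Areal heat capacity C = ρc_p × D = 4.288×10^6 × 71.58 = 3.07×10^8 J/(m²·K).
Angular frequency ω = 2π / T = 2π / 3.15×10^7 s = 1.99×10^-7 s⁻¹.
√((Cω)² + λ²) = √((61.2)² + 4.957²) = 61.4 W/(m²·K).
Amplitude A = F₀ / √((Cω)²+λ²) = 269.2 / 61.4 = 4.39 K.

4.4 K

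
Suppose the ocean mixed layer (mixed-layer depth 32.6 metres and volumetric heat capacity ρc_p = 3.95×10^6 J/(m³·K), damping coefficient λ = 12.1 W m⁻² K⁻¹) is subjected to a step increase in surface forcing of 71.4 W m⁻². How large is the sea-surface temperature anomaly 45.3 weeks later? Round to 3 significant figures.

Areal heat capacity C = ρc_p × D = 3.95×10^6 × 32.6 = 1.29×10^8 J/(m^2 K).
τ = C / λ = 1.29×10^8 / 12.1 = 1.06×10^7 s.
Equilibrium anomaly ΔT_eq = F / λ = 71.4 / 12.1 = 5.90 K.
t = 45.3 weeks = 2.74×10^7 s, so t/τ = 2.57.
ΔT(t) = ΔT_eq (1 − e^(−t/τ)) = 5.90 × (1 − e^−2.57) = 5.45 K.

5.45 K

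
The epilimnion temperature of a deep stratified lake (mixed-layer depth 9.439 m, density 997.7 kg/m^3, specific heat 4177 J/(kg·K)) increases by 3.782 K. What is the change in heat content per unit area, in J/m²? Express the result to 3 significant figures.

1.49×10^8

Areal heat capacity C = ρ c_p D = 997.7 × 4177 × 9.439 = 3.93×10^7 J/(m²·K).
ΔQ = C ΔT = 3.93×10^7 × 3.782 = 1.49×10^8 J/m².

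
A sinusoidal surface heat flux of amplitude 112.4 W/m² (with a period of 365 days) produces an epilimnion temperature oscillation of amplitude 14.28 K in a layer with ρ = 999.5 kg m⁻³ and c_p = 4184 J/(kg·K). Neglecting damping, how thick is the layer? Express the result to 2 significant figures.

9.4 m

ω = 2π / 3.15×10^7 s = 1.99×10^-7 s⁻¹.
Required C = F₀ / (A ω) = 112.4 / (14.28 × 1.99×10^-7) = 3.95×10^7 J/(m²·K).
D = C / (ρ c_p) = 3.95×10^7 / (999.5 × 4184) = 9.45 m.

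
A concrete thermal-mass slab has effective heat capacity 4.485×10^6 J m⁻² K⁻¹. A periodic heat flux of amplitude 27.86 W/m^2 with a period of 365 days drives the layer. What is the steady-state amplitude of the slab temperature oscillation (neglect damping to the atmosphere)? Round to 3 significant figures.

31.2 K

Areal heat capacity C = 4.485×10^6 J m⁻² K⁻¹ (given).
Angular frequency ω = 2π / T = 2π / 3.15×10^7 s = 1.99×10^-7 s⁻¹.
Cω = 4.48×10^6 × 1.99×10^-7 = 0.894 W/(m²·K).
Amplitude A = F₀ / (Cω) = 27.86 / 0.894 = 31.2 K.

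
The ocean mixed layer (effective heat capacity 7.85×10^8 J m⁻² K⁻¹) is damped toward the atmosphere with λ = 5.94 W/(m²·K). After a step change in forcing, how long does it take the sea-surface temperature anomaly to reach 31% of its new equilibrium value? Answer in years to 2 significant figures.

Areal heat capacity C = 7.85×10^8 J m⁻² K⁻¹ (given).
τ = C / λ = 7.85×10^8 / 5.94 = 1.32×10^8 s.
Fraction reached: 1 − e^(−t/τ) = 0.31 ⇒ t = −τ ln(1 − 0.31) = τ × 0.371.
t = 4.90×10^7 s = 1.55 years.

1.6 years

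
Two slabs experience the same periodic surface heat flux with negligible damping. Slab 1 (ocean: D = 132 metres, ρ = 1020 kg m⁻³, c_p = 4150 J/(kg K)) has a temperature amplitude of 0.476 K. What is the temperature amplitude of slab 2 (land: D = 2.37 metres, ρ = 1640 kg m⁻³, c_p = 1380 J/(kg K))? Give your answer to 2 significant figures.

C_ocean = 5.59×10^8 J/(m²·K); C_land = 5.36×10^6 J/(m²·K).
A ∝ 1/C ⇒ A_land = A_ocean × C_ocean/C_land = 0.476 × 104 = 49.6 K.

50 K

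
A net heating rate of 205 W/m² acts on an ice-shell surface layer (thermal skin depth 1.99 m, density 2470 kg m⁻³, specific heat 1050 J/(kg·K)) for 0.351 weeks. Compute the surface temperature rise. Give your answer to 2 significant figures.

8.4 K

Areal heat capacity C = ρ c_p D = 2470 × 1050 × 1.99 = 5.16×10^6 J m⁻² K⁻¹.
Net heat input Q = F Δt = 205 × (0.351 weeks × 6.048×10^5 s/week) = 4.35×10^7 J/m².
ΔT = Q / C = 4.35×10^7 / 5.16×10^6 = 8.43 K.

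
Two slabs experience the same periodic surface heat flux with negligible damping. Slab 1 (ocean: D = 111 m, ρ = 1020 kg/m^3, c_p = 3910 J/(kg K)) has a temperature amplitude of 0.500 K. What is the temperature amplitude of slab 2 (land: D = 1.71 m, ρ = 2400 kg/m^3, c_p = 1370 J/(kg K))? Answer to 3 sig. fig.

C_ocean = 4.43×10^8 J/(m²·K); C_land = 5.62×10^6 J/(m²·K).
A ∝ 1/C ⇒ A_land = A_ocean × C_ocean/C_land = 0.500 × 78.7 = 39.4 K.

39.4 K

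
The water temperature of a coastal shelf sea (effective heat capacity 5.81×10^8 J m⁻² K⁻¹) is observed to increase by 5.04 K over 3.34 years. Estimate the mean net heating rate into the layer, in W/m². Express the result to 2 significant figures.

28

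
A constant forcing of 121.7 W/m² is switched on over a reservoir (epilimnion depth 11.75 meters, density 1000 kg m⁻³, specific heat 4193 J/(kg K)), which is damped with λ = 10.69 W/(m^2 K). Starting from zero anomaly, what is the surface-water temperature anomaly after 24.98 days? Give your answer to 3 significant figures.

Areal heat capacity C = ρ c_p D = 1000 × 4193 × 11.75 = 4.93×10^7 J m⁻² K⁻¹.
τ = C / λ = 4.93×10^7 / 10.69 = 4.61×10^6 s.
Equilibrium anomaly ΔT_eq = F / λ = 121.7 / 10.69 = 11.4 K.
t = 24.98 days = 2.16×10^6 s, so t/τ = 0.468.
ΔT(t) = ΔT_eq (1 − e^(−t/τ)) = 11.4 × (1 − e^−0.468) = 4.26 K.

4.26 K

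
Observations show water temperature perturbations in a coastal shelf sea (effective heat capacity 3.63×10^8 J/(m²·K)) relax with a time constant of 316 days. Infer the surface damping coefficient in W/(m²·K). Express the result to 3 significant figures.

13.3

Areal heat capacity C = 3.63×10^8 J/(m²·K) (given).
τ = 316 days = 2.73×10^7 s.
λ = C / τ = 3.63×10^8 / 2.73×10^7 = 13.3 W/(m²·K).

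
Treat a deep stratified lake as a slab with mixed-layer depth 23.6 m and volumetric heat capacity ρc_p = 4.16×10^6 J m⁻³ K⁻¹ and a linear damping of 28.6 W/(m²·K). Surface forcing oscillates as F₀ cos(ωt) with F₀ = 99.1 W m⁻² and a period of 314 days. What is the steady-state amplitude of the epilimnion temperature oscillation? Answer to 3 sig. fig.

Areal heat capacity C = ρc_p × D = 4.16×10^6 × 23.6 = 9.82×10^7 J/(m^2 K).
Angular frequency ω = 2π / T = 2π / 2.71×10^7 s = 2.32×10^-7 s⁻¹.
√((Cω)² + λ²) = √((22.7)² + 28.6²) = 36.5 W/(m²·K).
Amplitude A = F₀ / √((Cω)²+λ²) = 99.1 / 36.5 = 2.71 K.

2.71 K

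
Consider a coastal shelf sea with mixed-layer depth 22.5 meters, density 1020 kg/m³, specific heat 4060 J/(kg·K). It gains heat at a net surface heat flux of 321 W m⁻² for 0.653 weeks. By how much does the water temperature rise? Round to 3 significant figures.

1.36 K

Areal heat capacity C = ρ c_p D = 1020 × 4060 × 22.5 = 9.32×10^7 J m⁻² K⁻¹.
Net heat input Q = F Δt = 321 × (0.653 weeks × 6.048×10^5 s/week) = 1.27×10^8 J/m².
ΔT = Q / C = 1.27×10^8 / 9.32×10^7 = 1.36 K.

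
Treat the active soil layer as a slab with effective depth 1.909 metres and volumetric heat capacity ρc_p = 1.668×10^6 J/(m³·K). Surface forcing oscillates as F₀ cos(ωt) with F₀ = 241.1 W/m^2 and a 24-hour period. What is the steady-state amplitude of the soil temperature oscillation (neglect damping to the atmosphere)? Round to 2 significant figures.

Areal heat capacity C = ρc_p × D = 1.668×10^6 × 1.909 = 3.18×10^6 J/(m²·K).
Angular frequency ω = 2π / T = 2π / 86400 s = 7.27×10^-5 s⁻¹.
Cω = 3.18×10^6 × 7.27×10^-5 = 232 W/(m²·K).
Amplitude A = F₀ / (Cω) = 241.1 / 232 = 1.04 K.

1.0 K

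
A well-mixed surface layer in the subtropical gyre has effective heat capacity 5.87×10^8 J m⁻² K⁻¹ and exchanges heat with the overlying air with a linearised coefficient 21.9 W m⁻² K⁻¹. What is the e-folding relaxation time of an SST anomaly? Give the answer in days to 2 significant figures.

Areal heat capacity C = 5.87×10^8 J m⁻² K⁻¹ (given).
Relaxation time τ = C / λ = 5.87×10^8 / 21.9 = 2.68×10^7 s.
In days: 2.68×10^7 s / (86400 s/day) = 310 days.

310 days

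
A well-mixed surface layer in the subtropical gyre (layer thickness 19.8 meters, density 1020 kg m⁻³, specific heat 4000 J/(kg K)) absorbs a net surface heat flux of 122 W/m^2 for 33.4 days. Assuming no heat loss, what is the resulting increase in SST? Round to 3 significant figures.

4.36 K

Areal heat capacity C = ρ c_p D = 1020 × 4000 × 19.8 = 8.08×10^7 J/(m²·K).
Net heat input Q = F Δt = 122 × (33.4 days × 86400 s/day) = 3.52×10^8 J/m².
ΔT = Q / C = 3.52×10^8 / 8.08×10^7 = 4.36 K.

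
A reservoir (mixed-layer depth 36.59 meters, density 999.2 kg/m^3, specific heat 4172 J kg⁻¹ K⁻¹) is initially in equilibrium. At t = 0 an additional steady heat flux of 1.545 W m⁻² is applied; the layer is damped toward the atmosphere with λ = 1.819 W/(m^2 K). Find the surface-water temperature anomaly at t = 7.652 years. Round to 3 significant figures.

Areal heat capacity C = ρ c_p D = 999.2 × 4172 × 36.59 = 1.53×10^8 J/(m²·K).
τ = C / λ = 1.53×10^8 / 1.819 = 8.39×10^7 s.
Equilibrium anomaly ΔT_eq = F / λ = 1.545 / 1.819 = 0.849 K.
t = 7.652 years = 2.41×10^8 s, so t/τ = 2.88.
ΔT(t) = ΔT_eq (1 − e^(−t/τ)) = 0.849 × (1 − e^−2.88) = 0.802 K.

0.802 K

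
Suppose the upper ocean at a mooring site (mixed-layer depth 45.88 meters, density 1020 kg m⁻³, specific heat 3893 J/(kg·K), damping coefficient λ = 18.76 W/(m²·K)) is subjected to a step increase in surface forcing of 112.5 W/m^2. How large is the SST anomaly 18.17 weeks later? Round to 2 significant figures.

4.1 K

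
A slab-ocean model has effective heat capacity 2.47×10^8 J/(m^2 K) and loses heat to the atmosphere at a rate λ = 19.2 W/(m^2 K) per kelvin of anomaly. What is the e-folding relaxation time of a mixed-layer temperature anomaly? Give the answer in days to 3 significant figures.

Areal heat capacity C = 2.47×10^8 J/(m^2 K) (given).
Relaxation time τ = C / λ = 2.47×10^8 / 19.2 = 1.29×10^7 s.
In days: 1.29×10^7 s / (86400 s/day) = 149 days.

149 days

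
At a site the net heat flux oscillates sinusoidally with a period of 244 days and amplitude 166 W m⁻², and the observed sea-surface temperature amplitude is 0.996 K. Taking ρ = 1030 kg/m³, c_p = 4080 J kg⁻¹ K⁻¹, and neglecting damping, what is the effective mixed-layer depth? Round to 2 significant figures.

ω = 2π / 2.11×10^7 s = 2.98×10^-7 s⁻¹.
Required C = F₀ / (A ω) = 166 / (0.996 × 2.98×10^-7) = 5.59×10^8 J/(m²·K).
D = C / (ρ c_p) = 5.59×10^8 / (1030 × 4080) = 133 m.

130 m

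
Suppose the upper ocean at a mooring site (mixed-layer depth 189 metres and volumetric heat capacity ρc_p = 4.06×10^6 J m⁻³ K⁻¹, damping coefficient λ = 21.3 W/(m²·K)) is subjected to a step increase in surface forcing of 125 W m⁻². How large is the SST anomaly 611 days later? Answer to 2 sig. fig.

4.5 K

Areal heat capacity C = ρc_p × D = 4.06×10^6 × 189 = 7.67×10^8 J m⁻² K⁻¹.
τ = C / λ = 7.67×10^8 / 21.3 = 3.60×10^7 s.
Equilibrium anomaly ΔT_eq = F / λ = 125 / 21.3 = 5.87 K.
t = 611 days = 5.28×10^7 s, so t/τ = 1.47.
ΔT(t) = ΔT_eq (1 − e^(−t/τ)) = 5.87 × (1 − e^−1.47) = 4.51 K.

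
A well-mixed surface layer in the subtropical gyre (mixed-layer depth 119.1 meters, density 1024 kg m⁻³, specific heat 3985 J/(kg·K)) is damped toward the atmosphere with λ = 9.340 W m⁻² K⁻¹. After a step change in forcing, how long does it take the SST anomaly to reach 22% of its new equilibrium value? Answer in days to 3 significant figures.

150 days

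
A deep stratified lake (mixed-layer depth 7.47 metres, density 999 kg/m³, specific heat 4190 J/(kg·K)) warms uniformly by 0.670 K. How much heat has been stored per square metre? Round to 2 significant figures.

2.1×10^7

Areal heat capacity C = ρ c_p D = 999 × 4190 × 7.47 = 3.13×10^7 J/(m^2 K).
ΔQ = C ΔT = 3.13×10^7 × 0.670 = 2.09×10^7 J/m².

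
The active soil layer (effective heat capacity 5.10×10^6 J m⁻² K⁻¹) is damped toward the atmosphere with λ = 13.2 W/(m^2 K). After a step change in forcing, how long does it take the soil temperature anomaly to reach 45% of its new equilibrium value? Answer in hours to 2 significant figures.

64 hours

Areal heat capacity C = 5.10×10^6 J m⁻² K⁻¹ (given).
τ = C / λ = 5.10×10^6 / 13.2 = 3.86×10^5 s.
Fraction reached: 1 − e^(−t/τ) = 0.45 ⇒ t = −τ ln(1 − 0.45) = τ × 0.598.
t = 2.31×10^5 s = 64.2 hours.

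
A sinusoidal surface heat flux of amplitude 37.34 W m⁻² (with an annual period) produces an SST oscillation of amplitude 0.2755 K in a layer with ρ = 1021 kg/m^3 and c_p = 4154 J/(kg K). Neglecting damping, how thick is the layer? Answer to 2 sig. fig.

160 m

ω = 2π / 3.15×10^7 s = 1.99×10^-7 s⁻¹.
Required C = F₀ / (A ω) = 37.34 / (0.2755 × 1.99×10^-7) = 6.80×10^8 J/(m²·K).
D = C / (ρ c_p) = 6.80×10^8 / (1021 × 4154) = 160 m.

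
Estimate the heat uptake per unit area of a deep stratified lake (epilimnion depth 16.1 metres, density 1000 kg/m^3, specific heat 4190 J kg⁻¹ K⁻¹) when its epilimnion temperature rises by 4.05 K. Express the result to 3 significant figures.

Areal heat capacity C = ρ c_p D = 1000 × 4190 × 16.1 = 6.75×10^7 J/(m²·K).
ΔQ = C ΔT = 6.75×10^7 × 4.05 = 2.73×10^8 J/m².

2.73×10^8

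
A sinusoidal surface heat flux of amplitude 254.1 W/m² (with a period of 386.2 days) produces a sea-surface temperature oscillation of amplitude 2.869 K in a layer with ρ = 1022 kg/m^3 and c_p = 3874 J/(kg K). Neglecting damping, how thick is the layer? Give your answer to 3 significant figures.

119 m

ω = 2π / 3.34×10^7 s = 1.88×10^-7 s⁻¹.
Required C = F₀ / (A ω) = 254.1 / (2.869 × 1.88×10^-7) = 4.70×10^8 J/(m²·K).
D = C / (ρ c_p) = 4.70×10^8 / (1022 × 3874) = 119 m.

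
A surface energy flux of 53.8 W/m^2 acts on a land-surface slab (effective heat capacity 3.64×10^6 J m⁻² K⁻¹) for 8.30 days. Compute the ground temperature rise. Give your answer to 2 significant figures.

Areal heat capacity C = 3.64×10^6 J m⁻² K⁻¹ (given).
Net heat input Q = F Δt = 53.8 × (8.30 days × 86400 s/day) = 3.86×10^7 J/m².
ΔT = Q / C = 3.86×10^7 / 3.64×10^6 = 10.6 K.

11 K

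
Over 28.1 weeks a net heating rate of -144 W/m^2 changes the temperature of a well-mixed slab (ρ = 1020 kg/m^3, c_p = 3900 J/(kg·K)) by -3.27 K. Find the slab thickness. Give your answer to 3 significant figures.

Heat input Q = F Δt = -144 × 1.70×10^7 s = -2.45×10^9 J/m².
Required areal heat capacity C = Q / ΔT = 7.48×10^8 J/(m²·K).
Depth D = C / (ρ c_p) = 7.48×10^8 / (1020 × 3900) = 188 m.

188 m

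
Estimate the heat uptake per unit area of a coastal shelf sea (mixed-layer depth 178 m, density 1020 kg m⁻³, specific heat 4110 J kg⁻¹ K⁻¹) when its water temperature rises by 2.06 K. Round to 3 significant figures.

Areal heat capacity C = ρ c_p D = 1020 × 4110 × 178 = 7.46×10^8 J/(m^2 K).
ΔQ = C ΔT = 7.46×10^8 × 2.06 = 1.54×10^9 J/m².

1.54×10^9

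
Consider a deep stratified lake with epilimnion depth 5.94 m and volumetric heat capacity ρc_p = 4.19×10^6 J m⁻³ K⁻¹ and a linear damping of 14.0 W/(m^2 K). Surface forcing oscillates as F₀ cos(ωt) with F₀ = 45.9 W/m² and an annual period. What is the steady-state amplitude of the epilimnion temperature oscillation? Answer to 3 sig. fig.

3.09 K

Areal heat capacity C = ρc_p × D = 4.19×10^6 × 5.94 = 2.49×10^7 J/(m²·K).
Angular frequency ω = 2π / T = 2π / 3.15×10^7 s = 1.99×10^-7 s⁻¹.
√((Cω)² + λ²) = √((4.96)² + 14.0²) = 14.9 W/(m²·K).
Amplitude A = F₀ / √((Cω)²+λ²) = 45.9 / 14.9 = 3.09 K.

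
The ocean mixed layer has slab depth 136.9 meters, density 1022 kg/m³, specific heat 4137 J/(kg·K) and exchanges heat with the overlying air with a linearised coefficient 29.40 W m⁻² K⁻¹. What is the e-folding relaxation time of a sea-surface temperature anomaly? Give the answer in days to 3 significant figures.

228 days

Areal heat capacity C = ρ c_p D = 1022 × 4137 × 136.9 = 5.79×10^8 J/(m²·K).
Relaxation time τ = C / λ = 5.79×10^8 / 29.40 = 1.97×10^7 s.
In days: 1.97×10^7 s / (86400 s/day) = 228 days.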